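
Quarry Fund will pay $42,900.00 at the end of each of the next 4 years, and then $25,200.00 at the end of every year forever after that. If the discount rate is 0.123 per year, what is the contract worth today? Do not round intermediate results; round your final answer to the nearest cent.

$258301.21

PV of 4-year annuity: $42,900.00 × [1 − (1+0.123)^−4] / 0.123 = 129483.25292
Perpetuity value at year 4: $25,200.00 / 0.123 = 204878.04878
PV of perpetuity: 204878.04878 / (1+0.123)^4 = 128817.95616
Total PV = 129483.25292 + 128817.95616 = 258301.20908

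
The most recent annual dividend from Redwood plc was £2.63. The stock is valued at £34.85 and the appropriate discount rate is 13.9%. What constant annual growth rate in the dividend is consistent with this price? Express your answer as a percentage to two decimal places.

P = D₀(1+g)/(r−g) ⇒ P(r−g) = D₀(1+g) ⇒ g(P+D₀) = P·r − D₀
g = (P·r − D₀)/(P + D₀) = (£34.85×0.139 − £2.63) / (£34.85 + £2.63) = 0.059076

5.91%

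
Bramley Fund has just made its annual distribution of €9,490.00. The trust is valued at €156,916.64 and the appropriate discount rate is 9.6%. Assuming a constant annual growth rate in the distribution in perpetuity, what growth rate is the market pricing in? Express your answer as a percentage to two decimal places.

P = D₀(1+g)/(r−g) ⇒ P(r−g) = D₀(1+g) ⇒ g(P+D₀) = P·r − D₀
g = (P·r − D₀)/(P + D₀) = (€156,916.64×0.096 − €9,490.00) / (€156,916.64 + €9,490.00) = 0.033496

3.35%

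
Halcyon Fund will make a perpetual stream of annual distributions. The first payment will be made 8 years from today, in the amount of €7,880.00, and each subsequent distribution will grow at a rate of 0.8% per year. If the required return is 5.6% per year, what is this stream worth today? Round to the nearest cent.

€112108.24

Value at end of year 7: C₁ / (r − g) = €7,880.00 / (0.056 − 0.008) = €164,166.6667
Discount to today: PV = €164,166.6667 / (1 + 0.056)^7 = €164,166.6667 / 1.464359 = €112,108.24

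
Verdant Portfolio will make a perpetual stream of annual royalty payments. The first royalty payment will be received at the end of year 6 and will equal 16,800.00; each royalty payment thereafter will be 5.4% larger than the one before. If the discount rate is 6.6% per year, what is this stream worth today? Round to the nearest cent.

1017049.32

Value at end of year 5: C₁ / (r − g) = 16,800.00 / (0.066 − 0.054) = 1,400,000.0000
Discount to today: PV = 1,400,000.0000 / (1 + 0.066)^5 = 1,400,000.0000 / 1.376531 = 1,017,049.32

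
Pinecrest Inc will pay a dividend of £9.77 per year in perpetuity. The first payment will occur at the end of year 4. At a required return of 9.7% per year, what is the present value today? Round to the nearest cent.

£76.30

Value at end of year 3: C / r = £9.77 / 0.097 = £100.7216
Discount to today: PV = £100.7216 / (1 + 0.097)^3 = £100.7216 / 1.320140 = £76.30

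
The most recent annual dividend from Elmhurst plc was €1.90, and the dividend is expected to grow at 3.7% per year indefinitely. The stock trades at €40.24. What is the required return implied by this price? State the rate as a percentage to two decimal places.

D₁ = €1.90 × 1.037 = €1.9703
P = D₁/(r − g) ⇒ r = D₁/P + g = €1.9703/€40.24 + 0.037 = 0.048964 + 0.037 = 0.085964

8.60%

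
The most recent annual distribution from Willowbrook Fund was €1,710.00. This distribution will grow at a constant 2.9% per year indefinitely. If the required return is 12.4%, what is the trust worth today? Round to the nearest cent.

D₁ = D₀ × (1 + g) = €1,710.00 × 1.029 = €1,759.5900
Growing perpetuity: P = D₁ / (r − g) = €1,759.5900 / (0.124 − 0.029) = €18,522.00

€18522.00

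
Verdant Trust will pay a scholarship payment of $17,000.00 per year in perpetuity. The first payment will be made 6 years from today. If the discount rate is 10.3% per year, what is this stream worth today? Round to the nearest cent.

$101096.04

Value at end of year 5: C / r = $17,000.00 / 0.103 = $165,048.5437
Discount to today: PV = $165,048.5437 / (1 + 0.103)^5 = $165,048.5437 / 1.632592 = $101,096.04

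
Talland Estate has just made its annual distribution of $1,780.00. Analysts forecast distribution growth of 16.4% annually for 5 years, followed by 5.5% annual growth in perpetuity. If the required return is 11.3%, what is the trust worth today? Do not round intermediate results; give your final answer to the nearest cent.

$50708.14

D_1 = 2071.92000
D_2 = 2411.71488
D_3 = 2807.23612
D_4 = 3267.62284
D_5 = 3803.51299
Terminal value at year 5: TV = D_5×(1+g_2)/(r−g_2) = 4012.70620/0.058 = 69184.58974
P_0 = D_1/(1+r)^1 + D_2/(1+r)^2 + D_3/(1+r)^3 + D_4/(1+r)^4 + D_5/(1+r)^5 + TV/(1+r)^5
    = 1861.56334 + 1946.86409 + 2036.07349 + 2129.37066 + 2226.94290 + 40507.32349 = 50708.13798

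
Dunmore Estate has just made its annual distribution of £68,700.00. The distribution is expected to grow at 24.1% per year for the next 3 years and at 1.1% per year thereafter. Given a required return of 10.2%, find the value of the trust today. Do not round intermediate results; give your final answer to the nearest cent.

£1352628.97

D_1 = 85256.70000
D_2 = 105803.56470
D_3 = 131302.22379
Terminal value at year 3: TV = D_3×(1+g_2)/(r−g_2) = 132746.54825/0.091 = 1458753.27752
P_0 = D_1/(1+r)^1 + D_2/(1+r)^2 + D_3/(1+r)^3 + TV/(1+r)^3
    = 77365.42650 + 87123.86051 + 98113.16778 + 1090026.51237 = 1352628.96716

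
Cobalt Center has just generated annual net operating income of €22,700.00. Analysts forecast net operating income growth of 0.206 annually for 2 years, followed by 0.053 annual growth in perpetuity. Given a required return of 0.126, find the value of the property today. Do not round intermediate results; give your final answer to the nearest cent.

€425973.38

D_1 = 27376.20000
D_2 = 33015.69720
Terminal value at year 2: TV = D_2×(1+g_2)/(r−g_2) = 34765.52915/0.073 = 476240.12536
P_0 = D_1/(1+r)^1 + D_2/(1+r)^2 + TV/(1+r)^2
    = 24312.78863 + 26040.16260 + 375620.42768 = 425973.37891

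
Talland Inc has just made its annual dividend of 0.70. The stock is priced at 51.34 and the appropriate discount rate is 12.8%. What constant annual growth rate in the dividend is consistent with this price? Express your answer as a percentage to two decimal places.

P = D₀(1+g)/(r−g) ⇒ P(r−g) = D₀(1+g) ⇒ g(P+D₀) = P·r − D₀
g = (P·r − D₀)/(P + D₀) = (51.34×0.128 − 0.70) / (51.34 + 0.70) = 0.112827

11.28%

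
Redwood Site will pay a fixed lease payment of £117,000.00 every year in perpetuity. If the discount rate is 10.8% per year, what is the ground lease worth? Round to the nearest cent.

£1083333.33

Level perpetuity: PV = C / r = £117,000.00 / 0.108 = £1,083,333.33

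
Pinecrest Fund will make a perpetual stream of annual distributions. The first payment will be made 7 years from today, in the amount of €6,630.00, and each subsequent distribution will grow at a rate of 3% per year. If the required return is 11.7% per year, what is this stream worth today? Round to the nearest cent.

€39235.14

Value at end of year 6: C₁ / (r − g) = €6,630.00 / (0.117 − 0.03) = €76,206.8966
Discount to today: PV = €76,206.8966 / (1 + 0.117)^6 = €76,206.8966 / 1.942312 = €39,235.14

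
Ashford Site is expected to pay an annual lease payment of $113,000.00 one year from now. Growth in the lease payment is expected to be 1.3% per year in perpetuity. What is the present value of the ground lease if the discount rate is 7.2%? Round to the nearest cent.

$1915254.24

Growing perpetuity: P = D₁ / (r − g) = $113,000.0000 / (0.072 − 0.013) = $1,915,254.24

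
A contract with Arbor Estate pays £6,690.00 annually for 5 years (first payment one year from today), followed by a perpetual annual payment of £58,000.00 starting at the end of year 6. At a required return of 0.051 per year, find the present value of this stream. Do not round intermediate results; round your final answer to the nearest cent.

PV of 5-year annuity: £6,690.00 × [1 − (1+0.051)^−5] / 0.051 = 28884.30770
Perpetuity value at year 5: £58,000.00 / 0.051 = 1137254.90196
PV of perpetuity: 1137254.90196 / (1+0.051)^5 = 886837.88454
Total PV = 28884.30770 + 886837.88454 = 915722.19224

£915722.19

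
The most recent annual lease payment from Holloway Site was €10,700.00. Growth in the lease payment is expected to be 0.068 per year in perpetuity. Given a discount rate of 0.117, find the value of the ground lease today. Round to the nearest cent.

€233216.33

D₁ = D₀ × (1 + g) = €10,700.00 × 1.068 = €11,427.6000
Growing perpetuity: P = D₁ / (r − g) = €11,427.6000 / (0.117 − 0.068) = €233,216.33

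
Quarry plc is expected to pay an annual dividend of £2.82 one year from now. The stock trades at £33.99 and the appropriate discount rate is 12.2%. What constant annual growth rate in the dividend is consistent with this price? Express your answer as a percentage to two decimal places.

3.90%

P = D₁/(r−g) ⇒ g = r − D₁/P = 0.122 − £2.82/£33.99 = 0.039034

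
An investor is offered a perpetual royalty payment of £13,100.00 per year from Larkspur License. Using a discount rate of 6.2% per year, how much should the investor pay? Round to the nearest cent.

Level perpetuity: PV = C / r = £13,100.00 / 0.062 = £211,290.32

£211290.32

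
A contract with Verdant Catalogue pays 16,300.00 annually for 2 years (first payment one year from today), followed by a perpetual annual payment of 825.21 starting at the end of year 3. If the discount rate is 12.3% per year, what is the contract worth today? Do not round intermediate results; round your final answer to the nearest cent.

PV of 2-year annuity: 16,300.00 × [1 − (1+0.123)^−2] / 0.123 = 27439.61958
Perpetuity value at year 2: 825.21 / 0.123 = 6709.02439
PV of perpetuity: 6709.02439 / (1+0.123)^2 = 5319.85577
Total PV = 27439.61958 + 5319.85577 = 32759.47535

32759.48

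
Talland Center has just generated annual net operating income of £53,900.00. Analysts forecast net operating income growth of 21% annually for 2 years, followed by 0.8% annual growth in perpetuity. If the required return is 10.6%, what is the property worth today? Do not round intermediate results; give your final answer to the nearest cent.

D_1 = 65219.00000
D_2 = 78914.99000
Terminal value at year 2: TV = D_2×(1+g_2)/(r−g_2) = 79546.30992/0.098 = 811697.04000
P_0 = D_1/(1+r)^1 + D_2/(1+r)^2 + TV/(1+r)^2
    = 58968.35443 + 64513.29915 + 663565.36269 = 787047.01627

£787047.02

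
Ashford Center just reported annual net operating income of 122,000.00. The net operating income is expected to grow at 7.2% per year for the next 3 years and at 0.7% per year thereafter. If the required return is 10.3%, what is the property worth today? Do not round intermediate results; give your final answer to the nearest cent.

1520642.10

D_1 = 130784.00000
D_2 = 140200.44800
D_3 = 150294.88026
Terminal value at year 3: TV = D_3×(1+g_2)/(r−g_2) = 151346.94442/0.096 = 1576530.67102
P_0 = D_1/(1+r)^1 + D_2/(1+r)^2 + D_3/(1+r)^3 + TV/(1+r)^3
    = 118571.16954 + 115238.70693 + 111999.90374 + 1174832.32365 = 1520642.10386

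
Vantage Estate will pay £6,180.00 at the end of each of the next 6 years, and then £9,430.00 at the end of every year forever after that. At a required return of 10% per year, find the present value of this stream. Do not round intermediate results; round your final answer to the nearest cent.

£80145.40

PV of 6-year annuity: £6,180.00 × [1 − (1+0.1)^−6] / 0.1 = 26915.51112
Perpetuity value at year 6: £9,430.00 / 0.1 = 94300.00000
PV of perpetuity: 94300.00000 / (1+0.1)^6 = 53229.89160
Total PV = 26915.51112 + 53229.89160 = 80145.40273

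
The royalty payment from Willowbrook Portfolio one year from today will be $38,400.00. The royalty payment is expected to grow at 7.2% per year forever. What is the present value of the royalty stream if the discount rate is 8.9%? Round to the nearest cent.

Growing perpetuity: P = D₁ / (r − g) = $38,400.0000 / (0.089 − 0.072) = $2,258,823.53

$2258823.53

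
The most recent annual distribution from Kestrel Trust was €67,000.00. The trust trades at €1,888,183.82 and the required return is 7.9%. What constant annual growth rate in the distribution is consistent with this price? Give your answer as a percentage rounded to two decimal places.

P = D₀(1+g)/(r−g) ⇒ P(r−g) = D₀(1+g) ⇒ g(P+D₀) = P·r − D₀
g = (P·r − D₀)/(P + D₀) = (€1,888,183.82×0.079 − €67,000.00) / (€1,888,183.82 + €67,000.00) = 0.042025

4.20%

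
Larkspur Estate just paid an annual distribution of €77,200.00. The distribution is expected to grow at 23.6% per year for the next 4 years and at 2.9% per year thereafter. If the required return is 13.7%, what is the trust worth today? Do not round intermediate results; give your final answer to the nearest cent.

€1409297.81

D_1 = 95419.20000
D_2 = 117938.13120
D_3 = 145771.53016
D_4 = 180173.61128
Terminal value at year 4: TV = D_4×(1+g_2)/(r−g_2) = 185398.64601/0.108 = 1716654.12971
P_0 = D_1/(1+r)^1 + D_2/(1+r)^2 + D_3/(1+r)^3 + D_4/(1+r)^4 + TV/(1+r)^4
    = 83921.89974 + 91229.08362 + 99172.51306 + 107807.58676 + 1027166.72940 = 1409297.81258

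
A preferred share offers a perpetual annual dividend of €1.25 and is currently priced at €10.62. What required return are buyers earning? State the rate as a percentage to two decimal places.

11.77%

P = C/r ⇒ r = C/P = €1.25/€10.62 = 0.117702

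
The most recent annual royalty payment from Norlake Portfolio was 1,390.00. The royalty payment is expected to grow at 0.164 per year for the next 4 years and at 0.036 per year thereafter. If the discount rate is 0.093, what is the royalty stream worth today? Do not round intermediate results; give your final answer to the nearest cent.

D_1 = 1617.96000
D_2 = 1883.30544
D_3 = 2192.16753
D_4 = 2551.68301
Terminal value at year 4: TV = D_4×(1+g_2)/(r−g_2) = 2643.54360/0.057 = 46377.95782
P_0 = D_1/(1+r)^1 + D_2/(1+r)^2 + D_3/(1+r)^3 + D_4/(1+r)^4 + TV/(1+r)^4
    = 1480.29277 + 1576.45086 + 1678.85526 + 1787.91173 + 32496.07987 = 39019.59049

39019.59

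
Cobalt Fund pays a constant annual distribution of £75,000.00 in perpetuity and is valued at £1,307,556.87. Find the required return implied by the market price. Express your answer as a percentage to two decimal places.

P = C/r ⇒ r = C/P = £75,000.00/£1,307,556.87 = 0.057359

5.74%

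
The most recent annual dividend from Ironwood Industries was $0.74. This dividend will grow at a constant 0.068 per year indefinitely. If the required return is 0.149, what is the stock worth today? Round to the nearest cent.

D₁ = D₀ × (1 + g) = $0.74 × 1.068 = $0.7903
Growing perpetuity: P = D₁ / (r − g) = $0.7903 / (0.149 − 0.068) = $9.76

$9.76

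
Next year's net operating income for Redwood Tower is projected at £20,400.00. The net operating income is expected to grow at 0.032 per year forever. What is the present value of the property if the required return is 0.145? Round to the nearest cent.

£180530.97

Growing perpetuity: P = D₁ / (r − g) = £20,400.0000 / (0.145 − 0.032) = £180,530.97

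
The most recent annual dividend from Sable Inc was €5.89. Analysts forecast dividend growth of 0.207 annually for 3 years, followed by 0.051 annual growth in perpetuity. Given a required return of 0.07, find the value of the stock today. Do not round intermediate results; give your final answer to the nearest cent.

D_1 = 7.10923
D_2 = 8.58084
D_3 = 10.35707
Terminal value at year 3: TV = D_3×(1+g_2)/(r−g_2) = 10.88529/0.019 = 572.90976
P_0 = D_1/(1+r)^1 + D_2/(1+r)^2 + D_3/(1+r)^3 + TV/(1+r)^3
    = 6.64414 + 7.49484 + 8.45446 + 467.66502 = 490.25846

€490.26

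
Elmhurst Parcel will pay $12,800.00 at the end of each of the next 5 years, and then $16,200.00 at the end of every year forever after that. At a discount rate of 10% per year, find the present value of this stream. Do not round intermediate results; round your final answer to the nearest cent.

PV of 5-year annuity: $12,800.00 × [1 − (1+0.1)^−5] / 0.1 = 48522.07065
Perpetuity value at year 5: $16,200.00 / 0.1 = 162000.00000
PV of perpetuity: 162000.00000 / (1+0.1)^5 = 100589.25434
Total PV = 48522.07065 + 100589.25434 = 149111.32498

$149111.32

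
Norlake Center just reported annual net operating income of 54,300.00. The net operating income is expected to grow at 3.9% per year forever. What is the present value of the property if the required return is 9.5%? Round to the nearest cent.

D₁ = D₀ × (1 + g) = 54,300.00 × 1.039 = 56,417.7000
Growing perpetuity: P = D₁ / (r − g) = 56,417.7000 / (0.095 − 0.039) = 1,007,458.93

1007458.93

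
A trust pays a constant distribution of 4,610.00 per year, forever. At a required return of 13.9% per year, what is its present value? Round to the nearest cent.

Level perpetuity: PV = C / r = 4,610.00 / 0.139 = 33,165.47

33165.47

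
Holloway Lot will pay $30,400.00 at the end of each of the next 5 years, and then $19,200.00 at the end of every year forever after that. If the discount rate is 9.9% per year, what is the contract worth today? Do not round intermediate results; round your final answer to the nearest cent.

$236504.89

PV of 5-year annuity: $30,400.00 × [1 − (1+0.099)^−5] / 0.099 = 115534.92166
Perpetuity value at year 5: $19,200.00 / 0.099 = 193939.39394
PV of perpetuity: 193939.39394 / (1+0.099)^5 = 120969.96973
Total PV = 115534.92166 + 120969.96973 = 236504.89139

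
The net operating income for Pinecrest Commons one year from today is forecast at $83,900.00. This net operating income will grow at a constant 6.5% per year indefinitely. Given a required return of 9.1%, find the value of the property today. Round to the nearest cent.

Growing perpetuity: P = D₁ / (r − g) = $83,900.0000 / (0.091 − 0.065) = $3,226,923.08

$3226923.08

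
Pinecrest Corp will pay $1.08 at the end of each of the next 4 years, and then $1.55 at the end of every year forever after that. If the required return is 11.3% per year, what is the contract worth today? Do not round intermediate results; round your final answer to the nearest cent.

$12.27

PV of 4-year annuity: $1.08 × [1 − (1+0.113)^−4] / 0.113 = 3.32929
Perpetuity value at year 4: $1.55 / 0.113 = 13.71681
PV of perpetuity: 13.71681 / (1+0.113)^4 = 8.93866
Total PV = 3.32929 + 8.93866 = 12.26796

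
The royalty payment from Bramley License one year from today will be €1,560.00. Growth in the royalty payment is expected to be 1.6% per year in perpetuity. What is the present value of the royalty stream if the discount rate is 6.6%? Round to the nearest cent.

€31200.00

Growing perpetuity: P = D₁ / (r − g) = €1,560.0000 / (0.066 − 0.016) = €31,200.00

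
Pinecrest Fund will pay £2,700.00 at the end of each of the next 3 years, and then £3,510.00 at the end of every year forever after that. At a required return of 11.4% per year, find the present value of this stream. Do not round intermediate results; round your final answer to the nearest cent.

£28823.75

PV of 3-year annuity: £2,700.00 × [1 − (1+0.114)^−3] / 0.114 = 6552.39693
Perpetuity value at year 3: £3,510.00 / 0.114 = 30789.47368
PV of perpetuity: 30789.47368 / (1+0.114)^3 = 22271.35767
Total PV = 6552.39693 + 22271.35767 = 28823.75460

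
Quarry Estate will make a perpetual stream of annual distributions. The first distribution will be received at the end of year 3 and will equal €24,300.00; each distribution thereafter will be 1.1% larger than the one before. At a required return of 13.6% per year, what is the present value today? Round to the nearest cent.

€150639.75

Value at end of year 2: C₁ / (r − g) = €24,300.00 / (0.136 − 0.011) = €194,400.0000
Discount to today: PV = €194,400.0000 / (1 + 0.136)^2 = €194,400.0000 / 1.290496 = €150,639.75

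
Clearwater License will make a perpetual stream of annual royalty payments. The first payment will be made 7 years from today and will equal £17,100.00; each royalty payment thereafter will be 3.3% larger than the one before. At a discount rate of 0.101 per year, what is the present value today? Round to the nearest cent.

£141176.78

Value at end of year 6: C₁ / (r − g) = £17,100.00 / (0.101 − 0.033) = £251,470.5882
Discount to today: PV = £251,470.5882 / (1 + 0.101)^6 = £251,470.5882 / 1.781246 = £141,176.78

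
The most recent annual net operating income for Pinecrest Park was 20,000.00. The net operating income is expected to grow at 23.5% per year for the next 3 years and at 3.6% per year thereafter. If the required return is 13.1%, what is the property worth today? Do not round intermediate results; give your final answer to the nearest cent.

D_1 = 24700.00000
D_2 = 30504.50000
D_3 = 37673.05750
Terminal value at year 3: TV = D_3×(1+g_2)/(r−g_2) = 39029.28757/0.095 = 410834.60600
P_0 = D_1/(1+r)^1 + D_2/(1+r)^2 + D_3/(1+r)^3 + TV/(1+r)^3
    = 21839.08046 + 23847.27177 + 26040.12434 + 283974.40862 = 355700.88519

355700.89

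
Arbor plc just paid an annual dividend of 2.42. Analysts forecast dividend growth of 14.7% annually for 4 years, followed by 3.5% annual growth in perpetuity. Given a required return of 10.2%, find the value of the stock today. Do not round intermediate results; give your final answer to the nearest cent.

D_1 = 2.77574
D_2 = 3.18377
D_3 = 3.65179
D_4 = 4.18860
Terminal value at year 4: TV = D_4×(1+g_2)/(r−g_2) = 4.33520/0.067 = 64.70451
P_0 = D_1/(1+r)^1 + D_2/(1+r)^2 + D_3/(1+r)^3 + D_4/(1+r)^4 + TV/(1+r)^4
    = 2.51882 + 2.62168 + 2.72873 + 2.84016 + 43.87410 = 54.58349

54.58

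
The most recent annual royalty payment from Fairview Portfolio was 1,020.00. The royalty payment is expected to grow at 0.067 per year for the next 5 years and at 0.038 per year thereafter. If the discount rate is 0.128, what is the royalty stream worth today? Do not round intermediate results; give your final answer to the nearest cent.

13238.95

D_1 = 1088.34000
D_2 = 1161.25878
D_3 = 1239.06312
D_4 = 1322.08035
D_5 = 1410.65973
Terminal value at year 5: TV = D_5×(1+g_2)/(r−g_2) = 1464.26480/0.09 = 16269.60889
P_0 = D_1/(1+r)^1 + D_2/(1+r)^2 + D_3/(1+r)^3 + D_4/(1+r)^4 + D_5/(1+r)^5 + TV/(1+r)^5
    = 964.84043 + 912.66377 + 863.30873 + 816.62271 + 772.46137 + 8909.05448 = 13238.95148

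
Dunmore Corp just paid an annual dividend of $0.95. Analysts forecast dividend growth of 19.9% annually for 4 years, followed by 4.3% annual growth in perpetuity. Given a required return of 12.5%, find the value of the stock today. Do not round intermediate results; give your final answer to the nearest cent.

D_1 = 1.13905
D_2 = 1.36572
D_3 = 1.63750
D_4 = 1.96336
Terminal value at year 4: TV = D_4×(1+g_2)/(r−g_2) = 2.04779/0.082 = 24.97300
P_0 = D_1/(1+r)^1 + D_2/(1+r)^2 + D_3/(1+r)^3 + D_4/(1+r)^4 + TV/(1+r)^4
    = 1.01249 + 1.07909 + 1.15007 + 1.22572 + 15.59052 = 20.05789

$20.06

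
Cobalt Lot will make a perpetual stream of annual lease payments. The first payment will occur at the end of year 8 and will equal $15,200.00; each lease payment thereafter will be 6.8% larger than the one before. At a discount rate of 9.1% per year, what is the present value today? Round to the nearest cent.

$359205.10

Value at end of year 7: C₁ / (r − g) = $15,200.00 / (0.091 − 0.068) = $660,869.5652
Discount to today: PV = $660,869.5652 / (1 + 0.091)^7 = $660,869.5652 / 1.839811 = $359,205.10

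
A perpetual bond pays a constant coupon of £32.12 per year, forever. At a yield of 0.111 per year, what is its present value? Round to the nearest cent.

Level perpetuity: PV = C / r = £32.12 / 0.111 = £289.37

£289.37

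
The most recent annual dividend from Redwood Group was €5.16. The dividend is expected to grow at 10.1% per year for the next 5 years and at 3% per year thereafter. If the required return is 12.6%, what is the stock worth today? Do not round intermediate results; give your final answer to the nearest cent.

€73.62

D_1 = 5.68116
D_2 = 6.25496
D_3 = 6.88671
D_4 = 7.58227
D_5 = 8.34807
Terminal value at year 5: TV = D_5×(1+g_2)/(r−g_2) = 8.59852/0.096 = 89.56788
P_0 = D_1/(1+r)^1 + D_2/(1+r)^2 + D_3/(1+r)^3 + D_4/(1+r)^4 + D_5/(1+r)^5 + TV/(1+r)^5
    = 5.04544 + 4.93341 + 4.82388 + 4.71678 + 4.61205 + 49.48349 = 73.61505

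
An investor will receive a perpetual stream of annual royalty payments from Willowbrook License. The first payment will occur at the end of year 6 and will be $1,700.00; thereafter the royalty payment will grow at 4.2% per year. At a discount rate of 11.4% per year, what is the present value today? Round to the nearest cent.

$13762.28

Value at end of year 5: C₁ / (r − g) = $1,700.00 / (0.114 − 0.042) = $23,611.1111
Discount to today: PV = $23,611.1111 / (1 + 0.114)^5 = $23,611.1111 / 1.715639 = $13,762.28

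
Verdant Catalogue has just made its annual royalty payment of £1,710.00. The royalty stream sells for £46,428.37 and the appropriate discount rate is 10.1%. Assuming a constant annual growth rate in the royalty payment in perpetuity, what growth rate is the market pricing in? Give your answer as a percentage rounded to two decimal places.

P = D₀(1+g)/(r−g) ⇒ P(r−g) = D₀(1+g) ⇒ g(P+D₀) = P·r − D₀
g = (P·r − D₀)/(P + D₀) = (£46,428.37×0.101 − £1,710.00) / (£46,428.37 + £1,710.00) = 0.061890

6.19%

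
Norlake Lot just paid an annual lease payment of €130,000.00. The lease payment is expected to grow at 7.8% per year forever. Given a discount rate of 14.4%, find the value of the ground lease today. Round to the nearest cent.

€2123333.33

D₁ = D₀ × (1 + g) = €130,000.00 × 1.078 = €140,140.0000
Growing perpetuity: P = D₁ / (r − g) = €140,140.0000 / (0.144 − 0.078) = €2,123,333.33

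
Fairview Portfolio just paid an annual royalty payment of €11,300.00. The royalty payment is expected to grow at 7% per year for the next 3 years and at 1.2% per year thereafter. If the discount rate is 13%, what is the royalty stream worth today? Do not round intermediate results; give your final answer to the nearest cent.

D_1 = 12091.00000
D_2 = 12937.37000
D_3 = 13842.98590
Terminal value at year 3: TV = D_3×(1+g_2)/(r−g_2) = 14009.10173/0.118 = 118721.20111
P_0 = D_1/(1+r)^1 + D_2/(1+r)^2 + D_3/(1+r)^3 + TV/(1+r)^3
    = 10700.00000 + 10131.85841 + 9593.88362 + 82279.74769 = 112705.48973

€112705.49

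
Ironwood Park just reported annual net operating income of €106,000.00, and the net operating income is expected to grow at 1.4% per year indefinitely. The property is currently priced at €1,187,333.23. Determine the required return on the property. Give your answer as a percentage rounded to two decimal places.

D₁ = €106,000.00 × 1.014 = €107,484.0000
P = D₁/(r − g) ⇒ r = D₁/P + g = €107,484.0000/€1,187,333.23 + 0.014 = 0.090526 + 0.014 = 0.104526

10.45%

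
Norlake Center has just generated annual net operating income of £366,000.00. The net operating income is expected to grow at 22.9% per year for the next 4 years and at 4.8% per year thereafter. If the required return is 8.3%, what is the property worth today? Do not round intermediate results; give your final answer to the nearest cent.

D_1 = 449814.00000
D_2 = 552821.40600
D_3 = 679417.50797
D_4 = 835004.11730
Terminal value at year 4: TV = D_4×(1+g_2)/(r−g_2) = 875084.31493/0.035 = 25002408.99801
P_0 = D_1/(1+r)^1 + D_2/(1+r)^2 + D_3/(1+r)^3 + D_4/(1+r)^4 + TV/(1+r)^4
    = 415340.72022 + 471333.09802 + 534873.84807 + 606980.57182 + 18174732.55051 = 20203260.78864

£20203260.79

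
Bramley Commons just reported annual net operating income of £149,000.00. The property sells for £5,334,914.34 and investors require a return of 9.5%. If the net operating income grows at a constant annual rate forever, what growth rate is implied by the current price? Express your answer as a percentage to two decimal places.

6.52%

P = D₀(1+g)/(r−g) ⇒ P(r−g) = D₀(1+g) ⇒ g(P+D₀) = P·r − D₀
g = (P·r − D₀)/(P + D₀) = (£5,334,914.34×0.095 − £149,000.00) / (£5,334,914.34 + £149,000.00) = 0.065248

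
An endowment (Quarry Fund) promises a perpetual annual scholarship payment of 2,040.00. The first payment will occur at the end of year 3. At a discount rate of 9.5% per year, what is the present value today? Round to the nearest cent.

Value at end of year 2: C / r = 2,040.00 / 0.095 = 21,473.6842
Discount to today: PV = 21,473.6842 / (1 + 0.095)^2 = 21,473.6842 / 1.199025 = 17,909.29

17909.29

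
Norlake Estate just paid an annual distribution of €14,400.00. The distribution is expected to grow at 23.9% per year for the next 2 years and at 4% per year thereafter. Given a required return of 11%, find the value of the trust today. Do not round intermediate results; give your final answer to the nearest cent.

D_1 = 17841.60000
D_2 = 22105.74240
Terminal value at year 2: TV = D_2×(1+g_2)/(r−g_2) = 22989.97210/0.07 = 328428.17280
P_0 = D_1/(1+r)^1 + D_2/(1+r)^2 + TV/(1+r)^2
    = 16073.51351 + 17941.51644 + 266559.67275 = 300574.70270

€300574.70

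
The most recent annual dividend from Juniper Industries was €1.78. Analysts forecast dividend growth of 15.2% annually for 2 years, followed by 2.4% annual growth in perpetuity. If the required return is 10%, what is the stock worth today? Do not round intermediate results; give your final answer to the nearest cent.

€30.12

D_1 = 2.05056
D_2 = 2.36225
Terminal value at year 2: TV = D_2×(1+g_2)/(r−g_2) = 2.41894/0.076 = 31.82814
P_0 = D_1/(1+r)^1 + D_2/(1+r)^2 + TV/(1+r)^2
    = 1.86415 + 1.95227 + 26.30425 = 30.12067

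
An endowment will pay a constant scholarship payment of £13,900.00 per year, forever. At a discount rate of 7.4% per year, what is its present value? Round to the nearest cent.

Level perpetuity: PV = C / r = £13,900.00 / 0.074 = £187,837.84

£187837.84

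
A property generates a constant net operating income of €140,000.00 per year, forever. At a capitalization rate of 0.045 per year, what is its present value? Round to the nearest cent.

€3111111.11

Level perpetuity: PV = C / r = €140,000.00 / 0.045 = €3,111,111.11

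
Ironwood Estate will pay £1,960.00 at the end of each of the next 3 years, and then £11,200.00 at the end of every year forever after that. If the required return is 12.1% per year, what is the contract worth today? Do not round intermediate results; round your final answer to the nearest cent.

PV of 3-year annuity: £1,960.00 × [1 − (1+0.121)^−3] / 0.121 = 4699.51155
Perpetuity value at year 3: £11,200.00 / 0.121 = 92561.98347
PV of perpetuity: 92561.98347 / (1+0.121)^3 = 65707.63176
Total PV = 4699.51155 + 65707.63176 = 70407.14331

£70407.14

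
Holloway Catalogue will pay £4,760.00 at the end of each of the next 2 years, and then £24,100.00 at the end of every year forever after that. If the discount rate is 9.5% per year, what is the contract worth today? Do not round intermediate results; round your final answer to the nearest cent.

PV of 2-year annuity: £4,760.00 × [1 − (1+0.095)^−2] / 0.095 = 8316.92417
Perpetuity value at year 2: £24,100.00 / 0.095 = 253684.21053
PV of perpetuity: 253684.21053 / (1+0.095)^2 = 211575.41380
Total PV = 8316.92417 + 211575.41380 = 219892.33796

£219892.34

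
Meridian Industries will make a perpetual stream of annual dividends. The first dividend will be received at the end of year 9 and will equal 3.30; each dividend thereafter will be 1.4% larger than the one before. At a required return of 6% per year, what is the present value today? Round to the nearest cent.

45.01

Value at end of year 8: C₁ / (r − g) = 3.30 / (0.06 − 0.014) = 71.7391
Discount to today: PV = 71.7391 / (1 + 0.06)^8 = 71.7391 / 1.593848 = 45.01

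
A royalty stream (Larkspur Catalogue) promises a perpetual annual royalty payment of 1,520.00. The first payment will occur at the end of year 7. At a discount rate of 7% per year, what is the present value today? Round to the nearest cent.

14469.15

Value at end of year 6: C / r = 1,520.00 / 0.07 = 21,714.2857
Discount to today: PV = 21,714.2857 / (1 + 0.07)^6 = 21,714.2857 / 1.500730 = 14,469.15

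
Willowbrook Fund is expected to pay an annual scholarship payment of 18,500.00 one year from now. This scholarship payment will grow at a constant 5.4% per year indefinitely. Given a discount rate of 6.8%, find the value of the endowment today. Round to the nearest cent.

1321428.57

Growing perpetuity: P = D₁ / (r − g) = 18,500.0000 / (0.068 − 0.054) = 1,321,428.57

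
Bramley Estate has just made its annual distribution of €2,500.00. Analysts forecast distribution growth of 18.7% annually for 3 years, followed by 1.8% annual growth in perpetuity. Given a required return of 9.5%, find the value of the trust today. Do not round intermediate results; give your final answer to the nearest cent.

D_1 = 2967.50000
D_2 = 3522.42250
D_3 = 4181.11551
Terminal value at year 3: TV = D_3×(1+g_2)/(r−g_2) = 4256.37559/0.077 = 55277.60502
P_0 = D_1/(1+r)^1 + D_2/(1+r)^2 + D_3/(1+r)^3 + TV/(1+r)^3
    = 2710.04566 + 2937.73900 + 3184.56273 + 42102.40076 = 50934.74815

€50934.75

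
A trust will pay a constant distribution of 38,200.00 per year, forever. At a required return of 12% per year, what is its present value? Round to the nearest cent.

Level perpetuity: PV = C / r = 38,200.00 / 0.12 = 318,333.33

318333.33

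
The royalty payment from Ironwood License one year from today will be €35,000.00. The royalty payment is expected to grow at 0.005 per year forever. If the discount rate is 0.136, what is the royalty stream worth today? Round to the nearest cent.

€267175.57

Growing perpetuity: P = D₁ / (r − g) = €35,000.0000 / (0.136 − 0.005) = €267,175.57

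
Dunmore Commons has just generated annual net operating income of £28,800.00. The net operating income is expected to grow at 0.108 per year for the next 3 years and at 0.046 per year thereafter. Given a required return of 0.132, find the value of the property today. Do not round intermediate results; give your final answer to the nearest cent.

D_1 = 31910.40000
D_2 = 35356.72320
D_3 = 39175.24931
Terminal value at year 3: TV = D_3×(1+g_2)/(r−g_2) = 40977.31077/0.086 = 476480.35783
P_0 = D_1/(1+r)^1 + D_2/(1+r)^2 + D_3/(1+r)^3 + TV/(1+r)^3
    = 28189.39929 + 27591.74418 + 27006.76021 + 328477.57184 = 411265.47553

£411265.48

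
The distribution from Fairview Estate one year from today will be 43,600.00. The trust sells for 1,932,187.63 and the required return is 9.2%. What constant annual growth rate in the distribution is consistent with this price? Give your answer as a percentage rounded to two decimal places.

6.94%

P = D₁/(r−g) ⇒ g = r − D₁/P = 0.092 − 43,600.00/1,932,187.63 = 0.069435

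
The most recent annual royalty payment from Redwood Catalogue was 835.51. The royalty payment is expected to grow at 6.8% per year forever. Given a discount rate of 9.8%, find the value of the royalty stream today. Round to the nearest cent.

D₁ = D₀ × (1 + g) = 835.51 × 1.068 = 892.3247
Growing perpetuity: P = D₁ / (r − g) = 892.3247 / (0.098 − 0.068) = 29,744.16

29744.16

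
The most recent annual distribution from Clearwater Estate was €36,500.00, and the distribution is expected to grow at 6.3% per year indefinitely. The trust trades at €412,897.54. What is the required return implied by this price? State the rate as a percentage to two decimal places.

D₁ = €36,500.00 × 1.063 = €38,799.5000
P = D₁/(r − g) ⇒ r = D₁/P + g = €38,799.5000/€412,897.54 + 0.063 = 0.093969 + 0.063 = 0.156969

15.70%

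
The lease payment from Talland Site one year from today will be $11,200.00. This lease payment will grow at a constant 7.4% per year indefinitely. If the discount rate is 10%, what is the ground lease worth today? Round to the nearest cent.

Growing perpetuity: P = D₁ / (r − g) = $11,200.0000 / (0.1 − 0.074) = $430,769.23

$430769.23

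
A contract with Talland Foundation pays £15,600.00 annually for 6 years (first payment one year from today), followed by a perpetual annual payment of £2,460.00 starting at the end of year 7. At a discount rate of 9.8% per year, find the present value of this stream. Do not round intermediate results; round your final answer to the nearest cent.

£82667.15

PV of 6-year annuity: £15,600.00 × [1 − (1+0.098)^−6] / 0.098 = 68342.13474
Perpetuity value at year 6: £2,460.00 / 0.098 = 25102.04082
PV of perpetuity: 25102.04082 / (1+0.098)^6 = 14325.01188
Total PV = 68342.13474 + 14325.01188 = 82667.14661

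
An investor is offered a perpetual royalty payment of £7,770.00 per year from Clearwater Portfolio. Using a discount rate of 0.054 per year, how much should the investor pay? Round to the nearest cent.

Level perpetuity: PV = C / r = £7,770.00 / 0.054 = £143,888.89

£143888.89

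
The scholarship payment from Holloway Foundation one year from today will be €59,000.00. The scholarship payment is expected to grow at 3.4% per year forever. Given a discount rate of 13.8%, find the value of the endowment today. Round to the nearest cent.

€567307.69

Growing perpetuity: P = D₁ / (r − g) = €59,000.0000 / (0.138 − 0.034) = €567,307.69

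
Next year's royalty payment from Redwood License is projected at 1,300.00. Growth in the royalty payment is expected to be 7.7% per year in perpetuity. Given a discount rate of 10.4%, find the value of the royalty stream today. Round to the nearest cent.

48148.15

Growing perpetuity: P = D₁ / (r − g) = 1,300.0000 / (0.104 − 0.077) = 48,148.15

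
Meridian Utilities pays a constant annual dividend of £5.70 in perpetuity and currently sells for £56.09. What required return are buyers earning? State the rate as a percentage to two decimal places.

P = C/r ⇒ r = C/P = £5.70/£56.09 = 0.101622

10.16%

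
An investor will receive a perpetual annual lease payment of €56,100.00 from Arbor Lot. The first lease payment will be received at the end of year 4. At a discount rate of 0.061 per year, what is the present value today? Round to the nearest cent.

€769993.17

Value at end of year 3: C / r = €56,100.00 / 0.061 = €919,672.1311
Discount to today: PV = €919,672.1311 / (1 + 0.061)^3 = €919,672.1311 / 1.194390 = €769,993.17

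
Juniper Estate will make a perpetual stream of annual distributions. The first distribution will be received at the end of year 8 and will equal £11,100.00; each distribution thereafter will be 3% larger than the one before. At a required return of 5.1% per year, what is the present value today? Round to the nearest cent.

Value at end of year 7: C₁ / (r − g) = £11,100.00 / (0.051 − 0.03) = £528,571.4286
Discount to today: PV = £528,571.4286 / (1 + 0.051)^7 = £528,571.4286 / 1.416508 = £373,151.05

£373151.05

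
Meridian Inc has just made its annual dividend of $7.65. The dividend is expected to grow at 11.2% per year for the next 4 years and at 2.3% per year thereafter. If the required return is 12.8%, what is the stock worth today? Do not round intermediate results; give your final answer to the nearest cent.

$99.92

D_1 = 8.50680
D_2 = 9.45956
D_3 = 10.51903
D_4 = 11.69716
Terminal value at year 4: TV = D_4×(1+g_2)/(r−g_2) = 11.96620/0.105 = 113.96380
P_0 = D_1/(1+r)^1 + D_2/(1+r)^2 + D_3/(1+r)^3 + D_4/(1+r)^4 + TV/(1+r)^4
    = 7.54149 + 7.43452 + 7.32906 + 7.22511 + 70.39317 = 99.92335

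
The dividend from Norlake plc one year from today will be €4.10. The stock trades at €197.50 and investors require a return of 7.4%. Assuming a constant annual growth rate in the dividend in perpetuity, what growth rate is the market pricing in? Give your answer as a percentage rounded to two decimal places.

5.32%

P = D₁/(r−g) ⇒ g = r − D₁/P = 0.074 − €4.10/€197.50 = 0.053241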